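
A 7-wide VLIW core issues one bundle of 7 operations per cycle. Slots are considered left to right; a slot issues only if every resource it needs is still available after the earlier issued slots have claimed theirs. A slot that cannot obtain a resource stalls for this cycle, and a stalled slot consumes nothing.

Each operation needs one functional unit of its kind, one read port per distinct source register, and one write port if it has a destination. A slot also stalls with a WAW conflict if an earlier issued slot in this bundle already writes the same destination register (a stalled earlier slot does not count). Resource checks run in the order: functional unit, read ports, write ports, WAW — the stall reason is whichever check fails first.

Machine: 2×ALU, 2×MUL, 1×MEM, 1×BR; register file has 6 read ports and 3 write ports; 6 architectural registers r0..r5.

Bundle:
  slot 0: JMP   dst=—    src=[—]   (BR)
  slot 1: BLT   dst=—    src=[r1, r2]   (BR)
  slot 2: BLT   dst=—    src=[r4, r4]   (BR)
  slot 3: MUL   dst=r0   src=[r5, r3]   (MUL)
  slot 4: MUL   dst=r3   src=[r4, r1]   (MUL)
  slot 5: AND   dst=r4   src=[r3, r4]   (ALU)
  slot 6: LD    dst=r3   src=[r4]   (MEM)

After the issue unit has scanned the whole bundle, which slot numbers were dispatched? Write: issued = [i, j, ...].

issued = [0, 3, 4, 5]

[0] BR needs rd=0 wr=0: ok; after: ALU=2 MUL=2 MEM=1 BR=0, R=6, W=3
[1] BR needs rd=2 wr=0: FU; after: ALU=2 MUL=2 MEM=1 BR=0, R=6, W=3
[2] BR needs rd=1 wr=0: FU; after: ALU=2 MUL=2 MEM=1 BR=0, R=6, W=3
[3] MUL needs rd=2 wr=1: ok; after: ALU=2 MUL=1 MEM=1 BR=0, R=4, W=2
[4] MUL needs rd=2 wr=1: ok; after: ALU=2 MUL=0 MEM=1 BR=0, R=2, W=1
[5] ALU needs rd=2 wr=1: ok; after: ALU=1 MUL=0 MEM=1 BR=0, R=0, W=0
[6] MEM needs rd=1 wr=1: RD_PORT; after: ALU=1 MUL=0 MEM=1 BR=0, R=0, W=0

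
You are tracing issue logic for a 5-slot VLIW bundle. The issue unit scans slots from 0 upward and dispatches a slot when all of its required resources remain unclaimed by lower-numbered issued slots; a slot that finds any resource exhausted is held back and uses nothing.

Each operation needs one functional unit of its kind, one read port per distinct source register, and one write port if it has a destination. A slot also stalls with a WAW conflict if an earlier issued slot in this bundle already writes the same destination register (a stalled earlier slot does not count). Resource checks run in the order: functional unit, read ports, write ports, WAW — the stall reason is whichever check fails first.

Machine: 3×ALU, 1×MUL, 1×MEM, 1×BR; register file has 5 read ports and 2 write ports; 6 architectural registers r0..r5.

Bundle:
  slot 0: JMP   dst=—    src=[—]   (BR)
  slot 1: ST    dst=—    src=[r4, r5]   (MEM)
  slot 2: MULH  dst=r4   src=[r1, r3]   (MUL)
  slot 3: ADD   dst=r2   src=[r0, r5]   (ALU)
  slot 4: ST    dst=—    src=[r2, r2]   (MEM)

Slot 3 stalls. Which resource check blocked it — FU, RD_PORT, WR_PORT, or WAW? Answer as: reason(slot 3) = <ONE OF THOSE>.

  0. BR ⇒ go  {3A/1Mu/1Ld/0B | 5r 2w}
  1. MEM ⇒ go  {3A/1Mu/0Ld/0B | 3r 2w}
  2. MUL→r4 ⇒ go  {3A/0Mu/0Ld/0B | 1r 1w}
  3. ALU→r2 ⇒ no(RD_PORT)  {3A/0Mu/0Ld/0B | 1r 1w}
  4. MEM ⇒ no(FU)  {3A/0Mu/0Ld/0B | 1r 1w}

reason(slot 3) = RD_PORT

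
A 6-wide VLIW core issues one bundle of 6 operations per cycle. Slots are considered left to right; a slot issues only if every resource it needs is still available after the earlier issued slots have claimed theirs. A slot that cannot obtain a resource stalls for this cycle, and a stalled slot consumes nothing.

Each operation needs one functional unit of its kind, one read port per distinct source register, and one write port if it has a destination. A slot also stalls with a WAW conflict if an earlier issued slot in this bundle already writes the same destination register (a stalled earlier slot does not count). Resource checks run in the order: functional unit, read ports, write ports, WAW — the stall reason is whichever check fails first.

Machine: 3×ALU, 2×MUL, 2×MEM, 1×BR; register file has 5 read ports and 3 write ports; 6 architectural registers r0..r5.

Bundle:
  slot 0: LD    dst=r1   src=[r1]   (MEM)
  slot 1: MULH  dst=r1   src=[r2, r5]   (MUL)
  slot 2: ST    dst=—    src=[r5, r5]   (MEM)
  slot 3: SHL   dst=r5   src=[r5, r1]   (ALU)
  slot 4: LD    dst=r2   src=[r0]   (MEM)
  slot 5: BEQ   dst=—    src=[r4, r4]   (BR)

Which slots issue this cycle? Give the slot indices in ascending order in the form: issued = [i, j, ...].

issued = [0, 2, 3, 5]

[0] MEM needs rd=1 wr=1: ok; after: ALU=3 MUL=2 MEM=1 BR=1, R=4, W=2
[1] MUL needs rd=2 wr=1: WAW; after: ALU=3 MUL=2 MEM=1 BR=1, R=4, W=2
[2] MEM needs rd=1 wr=0: ok; after: ALU=3 MUL=2 MEM=0 BR=1, R=3, W=2
[3] ALU needs rd=2 wr=1: ok; after: ALU=2 MUL=2 MEM=0 BR=1, R=1, W=1
[4] MEM needs rd=1 wr=1: FU; after: ALU=2 MUL=2 MEM=0 BR=1, R=1, W=1
[5] BR needs rd=1 wr=0: ok; after: ALU=2 MUL=2 MEM=0 BR=0, R=0, W=1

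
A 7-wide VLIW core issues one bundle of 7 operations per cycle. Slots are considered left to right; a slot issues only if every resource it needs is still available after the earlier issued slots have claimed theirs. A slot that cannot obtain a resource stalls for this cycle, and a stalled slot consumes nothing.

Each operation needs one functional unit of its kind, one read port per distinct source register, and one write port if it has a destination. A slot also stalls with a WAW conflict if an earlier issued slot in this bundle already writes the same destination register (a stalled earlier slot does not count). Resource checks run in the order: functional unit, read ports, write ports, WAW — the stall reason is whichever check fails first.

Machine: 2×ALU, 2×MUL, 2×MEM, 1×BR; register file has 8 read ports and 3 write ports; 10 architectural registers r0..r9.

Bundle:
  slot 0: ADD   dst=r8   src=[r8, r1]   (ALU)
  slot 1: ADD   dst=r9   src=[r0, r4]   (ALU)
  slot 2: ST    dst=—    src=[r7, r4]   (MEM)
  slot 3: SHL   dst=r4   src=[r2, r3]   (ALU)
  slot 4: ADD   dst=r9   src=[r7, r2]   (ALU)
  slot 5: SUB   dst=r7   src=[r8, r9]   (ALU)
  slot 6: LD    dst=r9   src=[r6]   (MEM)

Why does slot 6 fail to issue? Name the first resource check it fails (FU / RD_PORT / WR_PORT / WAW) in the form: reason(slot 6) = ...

reason(slot 6) = WAW

[0] ALU needs rd=2 wr=1: ok; after: ALU=1 MUL=2 MEM=2 BR=1, R=6, W=2
[1] ALU needs rd=2 wr=1: ok; after: ALU=0 MUL=2 MEM=2 BR=1, R=4, W=1
[2] MEM needs rd=2 wr=0: ok; after: ALU=0 MUL=2 MEM=1 BR=1, R=2, W=1
[3] ALU needs rd=2 wr=1: FU; after: ALU=0 MUL=2 MEM=1 BR=1, R=2, W=1
[4] ALU needs rd=2 wr=1: FU; after: ALU=0 MUL=2 MEM=1 BR=1, R=2, W=1
[5] ALU needs rd=2 wr=1: FU; after: ALU=0 MUL=2 MEM=1 BR=1, R=2, W=1
[6] MEM needs rd=1 wr=1: WAW; after: ALU=0 MUL=2 MEM=1 BR=1, R=2, W=1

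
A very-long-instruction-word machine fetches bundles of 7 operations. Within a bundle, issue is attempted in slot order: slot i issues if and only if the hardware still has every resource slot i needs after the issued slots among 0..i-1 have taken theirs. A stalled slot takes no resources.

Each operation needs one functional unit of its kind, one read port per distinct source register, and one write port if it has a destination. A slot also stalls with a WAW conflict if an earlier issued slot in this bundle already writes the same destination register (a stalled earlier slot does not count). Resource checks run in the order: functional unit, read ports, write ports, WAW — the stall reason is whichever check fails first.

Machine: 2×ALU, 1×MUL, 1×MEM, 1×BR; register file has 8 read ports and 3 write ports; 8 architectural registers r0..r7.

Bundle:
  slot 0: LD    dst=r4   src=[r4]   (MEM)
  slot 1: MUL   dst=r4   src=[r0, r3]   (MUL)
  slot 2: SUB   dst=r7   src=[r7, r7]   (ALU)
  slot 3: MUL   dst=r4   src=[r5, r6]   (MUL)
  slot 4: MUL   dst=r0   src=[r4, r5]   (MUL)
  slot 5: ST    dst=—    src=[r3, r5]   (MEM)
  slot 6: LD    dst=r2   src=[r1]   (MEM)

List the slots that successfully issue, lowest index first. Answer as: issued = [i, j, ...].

  0. MEM→r4 ⇒ go  {2A/1Mu/0Ld/1B | 7r 2w}
  1. MUL→r4 ⇒ no(WAW)  {2A/1Mu/0Ld/1B | 7r 2w}
  2. ALU→r7 ⇒ go  {1A/1Mu/0Ld/1B | 6r 1w}
  3. MUL→r4 ⇒ no(WAW)  {1A/1Mu/0Ld/1B | 6r 1w}
  4. MUL→r0 ⇒ go  {1A/0Mu/0Ld/1B | 4r 0w}
  5. MEM ⇒ no(FU)  {1A/0Mu/0Ld/1B | 4r 0w}
  6. MEM→r2 ⇒ no(FU)  {1A/0Mu/0Ld/1B | 4r 0w}

issued = [0, 2, 4]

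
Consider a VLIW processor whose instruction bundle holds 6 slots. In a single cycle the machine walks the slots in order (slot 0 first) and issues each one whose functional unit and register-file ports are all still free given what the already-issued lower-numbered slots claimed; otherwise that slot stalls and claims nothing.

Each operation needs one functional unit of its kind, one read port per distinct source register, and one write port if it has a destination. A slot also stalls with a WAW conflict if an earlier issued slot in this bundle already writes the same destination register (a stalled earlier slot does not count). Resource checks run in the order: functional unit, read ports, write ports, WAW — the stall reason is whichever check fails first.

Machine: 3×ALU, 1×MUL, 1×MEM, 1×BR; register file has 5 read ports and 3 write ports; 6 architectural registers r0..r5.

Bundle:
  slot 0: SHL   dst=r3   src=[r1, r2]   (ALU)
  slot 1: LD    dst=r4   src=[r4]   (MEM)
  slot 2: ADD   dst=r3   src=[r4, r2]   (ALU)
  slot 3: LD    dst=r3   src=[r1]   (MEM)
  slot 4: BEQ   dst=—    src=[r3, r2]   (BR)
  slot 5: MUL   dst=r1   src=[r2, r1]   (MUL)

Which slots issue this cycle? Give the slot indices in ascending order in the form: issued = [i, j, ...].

issued = [0, 1, 4]

slot 0 (ALU): ISSUE — free A2,Mu1,Ld1,B1 rp3 wp2
slot 1 (MEM): ISSUE — free A2,Mu1,Ld0,B1 rp2 wp1
slot 2 (ALU): stall WAW — free A2,Mu1,Ld0,B1 rp2 wp1
slot 3 (MEM): stall FU — free A2,Mu1,Ld0,B1 rp2 wp1
slot 4 (BR): ISSUE — free A2,Mu1,Ld0,B0 rp0 wp1
slot 5 (MUL): stall RD_PORT — free A2,Mu1,Ld0,B0 rp0 wp1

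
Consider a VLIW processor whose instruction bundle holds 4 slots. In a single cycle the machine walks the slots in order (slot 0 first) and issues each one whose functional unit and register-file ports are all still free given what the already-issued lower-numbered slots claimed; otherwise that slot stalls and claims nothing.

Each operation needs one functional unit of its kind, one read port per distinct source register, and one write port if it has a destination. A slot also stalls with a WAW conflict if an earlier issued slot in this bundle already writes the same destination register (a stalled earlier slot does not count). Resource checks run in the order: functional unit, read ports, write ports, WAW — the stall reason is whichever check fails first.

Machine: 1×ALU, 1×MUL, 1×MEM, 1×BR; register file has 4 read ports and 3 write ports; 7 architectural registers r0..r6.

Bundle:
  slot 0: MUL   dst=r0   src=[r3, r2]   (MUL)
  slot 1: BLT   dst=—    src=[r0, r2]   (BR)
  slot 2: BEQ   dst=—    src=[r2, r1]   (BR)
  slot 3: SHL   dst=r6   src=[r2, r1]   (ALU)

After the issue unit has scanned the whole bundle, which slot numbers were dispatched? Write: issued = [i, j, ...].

#0 MUL src=r3,r2 dispatched  <A:1 Mu:0 Ld:1 B:1 rd:2 wr:2>
#1 BR src=r0,r2 dispatched  <A:1 Mu:0 Ld:1 B:0 rd:0 wr:2>
#2 BR src=r2,r1 held:FU  <A:1 Mu:0 Ld:1 B:0 rd:0 wr:2>
#3 ALU src=r2,r1 held:RD_PORT  <A:1 Mu:0 Ld:1 B:0 rd:0 wr:2>

issued = [0, 1]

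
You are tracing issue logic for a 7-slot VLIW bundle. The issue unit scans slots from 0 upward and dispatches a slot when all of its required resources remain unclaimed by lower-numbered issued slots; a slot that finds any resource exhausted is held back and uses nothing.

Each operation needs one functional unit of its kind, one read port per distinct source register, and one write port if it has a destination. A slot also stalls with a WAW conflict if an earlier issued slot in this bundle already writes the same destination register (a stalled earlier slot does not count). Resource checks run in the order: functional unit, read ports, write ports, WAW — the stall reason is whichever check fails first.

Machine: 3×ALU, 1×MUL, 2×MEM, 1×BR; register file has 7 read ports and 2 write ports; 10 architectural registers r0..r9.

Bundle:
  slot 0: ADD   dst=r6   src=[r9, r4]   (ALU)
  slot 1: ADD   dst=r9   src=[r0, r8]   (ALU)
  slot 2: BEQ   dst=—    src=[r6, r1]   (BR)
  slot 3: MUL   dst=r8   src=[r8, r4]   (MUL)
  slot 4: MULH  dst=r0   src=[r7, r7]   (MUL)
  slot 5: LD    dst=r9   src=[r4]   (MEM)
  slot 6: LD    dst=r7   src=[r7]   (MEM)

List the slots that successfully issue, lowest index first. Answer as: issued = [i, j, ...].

[0] ALU needs rd=2 wr=1: ok; after: ALU=2 MUL=1 MEM=2 BR=1, R=5, W=1
[1] ALU needs rd=2 wr=1: ok; after: ALU=1 MUL=1 MEM=2 BR=1, R=3, W=0
[2] BR needs rd=2 wr=0: ok; after: ALU=1 MUL=1 MEM=2 BR=0, R=1, W=0
[3] MUL needs rd=2 wr=1: RD_PORT; after: ALU=1 MUL=1 MEM=2 BR=0, R=1, W=0
[4] MUL needs rd=1 wr=1: WR_PORT; after: ALU=1 MUL=1 MEM=2 BR=0, R=1, W=0
[5] MEM needs rd=1 wr=1: WR_PORT; after: ALU=1 MUL=1 MEM=2 BR=0, R=1, W=0
[6] MEM needs rd=1 wr=1: WR_PORT; after: ALU=1 MUL=1 MEM=2 BR=0, R=1, W=0

issued = [0, 1, 2]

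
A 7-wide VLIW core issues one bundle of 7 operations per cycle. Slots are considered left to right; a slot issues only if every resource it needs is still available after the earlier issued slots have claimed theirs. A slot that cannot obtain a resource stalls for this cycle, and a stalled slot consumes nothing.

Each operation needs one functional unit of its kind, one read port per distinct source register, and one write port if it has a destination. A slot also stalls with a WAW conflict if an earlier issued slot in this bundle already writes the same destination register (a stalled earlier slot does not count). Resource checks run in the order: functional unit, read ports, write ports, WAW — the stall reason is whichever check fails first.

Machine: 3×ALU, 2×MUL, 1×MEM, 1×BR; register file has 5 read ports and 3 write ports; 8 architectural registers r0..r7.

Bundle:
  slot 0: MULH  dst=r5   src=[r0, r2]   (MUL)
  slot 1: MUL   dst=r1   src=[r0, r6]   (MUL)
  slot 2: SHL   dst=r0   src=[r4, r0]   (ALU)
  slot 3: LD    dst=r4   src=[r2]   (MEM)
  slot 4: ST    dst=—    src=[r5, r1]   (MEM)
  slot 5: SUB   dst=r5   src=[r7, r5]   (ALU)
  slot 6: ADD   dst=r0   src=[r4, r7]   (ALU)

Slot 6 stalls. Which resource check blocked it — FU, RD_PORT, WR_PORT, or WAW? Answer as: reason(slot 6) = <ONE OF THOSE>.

reason(slot 6) = RD_PORT

#0 MUL src=r0,r2 dispatched  <A:3 Mu:1 Ld:1 B:1 rd:3 wr:2>
#1 MUL src=r0,r6 dispatched  <A:3 Mu:0 Ld:1 B:1 rd:1 wr:1>
#2 ALU src=r4,r0 held:RD_PORT  <A:3 Mu:0 Ld:1 B:1 rd:1 wr:1>
#3 MEM src=r2 dispatched  <A:3 Mu:0 Ld:0 B:1 rd:0 wr:0>
#4 MEM src=r5,r1 held:FU  <A:3 Mu:0 Ld:0 B:1 rd:0 wr:0>
#5 ALU src=r7,r5 held:RD_PORT  <A:3 Mu:0 Ld:0 B:1 rd:0 wr:0>
#6 ALU src=r4,r7 held:RD_PORT  <A:3 Mu:0 Ld:0 B:1 rd:0 wr:0>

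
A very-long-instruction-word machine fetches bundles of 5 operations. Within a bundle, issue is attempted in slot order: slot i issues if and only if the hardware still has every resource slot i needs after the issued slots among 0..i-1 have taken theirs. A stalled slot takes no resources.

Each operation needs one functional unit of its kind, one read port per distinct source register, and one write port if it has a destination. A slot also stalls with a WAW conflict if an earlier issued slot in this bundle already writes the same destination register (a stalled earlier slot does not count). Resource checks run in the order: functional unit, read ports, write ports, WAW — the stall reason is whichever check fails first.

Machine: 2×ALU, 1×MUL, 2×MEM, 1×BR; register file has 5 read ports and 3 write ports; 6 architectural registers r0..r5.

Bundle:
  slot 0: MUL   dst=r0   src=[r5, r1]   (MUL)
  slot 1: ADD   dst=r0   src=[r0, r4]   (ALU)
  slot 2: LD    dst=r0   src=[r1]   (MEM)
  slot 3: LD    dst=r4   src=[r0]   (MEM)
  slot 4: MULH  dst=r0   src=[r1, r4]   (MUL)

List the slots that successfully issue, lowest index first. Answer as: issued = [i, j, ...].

issued = [0, 3]

slot 0 (MUL): ISSUE — free A2,Mu0,Ld2,B1 rp3 wp2
slot 1 (ALU): stall WAW — free A2,Mu0,Ld2,B1 rp3 wp2
slot 2 (MEM): stall WAW — free A2,Mu0,Ld2,B1 rp3 wp2
slot 3 (MEM): ISSUE — free A2,Mu0,Ld1,B1 rp2 wp1
slot 4 (MUL): stall FU — free A2,Mu0,Ld1,B1 rp2 wp1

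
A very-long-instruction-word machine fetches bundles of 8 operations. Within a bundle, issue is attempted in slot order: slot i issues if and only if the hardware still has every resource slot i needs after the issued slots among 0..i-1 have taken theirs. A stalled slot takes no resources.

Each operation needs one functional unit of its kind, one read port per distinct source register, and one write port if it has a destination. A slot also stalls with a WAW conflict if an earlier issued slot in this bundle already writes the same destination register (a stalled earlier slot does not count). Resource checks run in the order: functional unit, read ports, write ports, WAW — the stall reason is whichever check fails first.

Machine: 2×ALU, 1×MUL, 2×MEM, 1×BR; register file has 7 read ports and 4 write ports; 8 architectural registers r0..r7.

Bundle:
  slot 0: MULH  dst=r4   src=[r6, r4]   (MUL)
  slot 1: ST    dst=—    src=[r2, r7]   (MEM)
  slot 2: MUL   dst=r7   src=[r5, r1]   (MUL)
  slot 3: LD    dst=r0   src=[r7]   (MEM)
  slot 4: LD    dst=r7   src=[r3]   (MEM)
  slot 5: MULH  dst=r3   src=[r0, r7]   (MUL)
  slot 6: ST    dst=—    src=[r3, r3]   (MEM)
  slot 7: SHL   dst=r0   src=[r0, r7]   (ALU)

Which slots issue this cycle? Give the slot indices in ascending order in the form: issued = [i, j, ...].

#0 MUL src=r6,r4 dispatched  <A:2 Mu:0 Ld:2 B:1 rd:5 wr:3>
#1 MEM src=r2,r7 dispatched  <A:2 Mu:0 Ld:1 B:1 rd:3 wr:3>
#2 MUL src=r5,r1 held:FU  <A:2 Mu:0 Ld:1 B:1 rd:3 wr:3>
#3 MEM src=r7 dispatched  <A:2 Mu:0 Ld:0 B:1 rd:2 wr:2>
#4 MEM src=r3 held:FU  <A:2 Mu:0 Ld:0 B:1 rd:2 wr:2>
#5 MUL src=r0,r7 held:FU  <A:2 Mu:0 Ld:0 B:1 rd:2 wr:2>
#6 MEM src=r3,r3 held:FU  <A:2 Mu:0 Ld:0 B:1 rd:2 wr:2>
#7 ALU src=r0,r7 held:WAW  <A:2 Mu:0 Ld:0 B:1 rd:2 wr:2>

issued = [0, 1, 3]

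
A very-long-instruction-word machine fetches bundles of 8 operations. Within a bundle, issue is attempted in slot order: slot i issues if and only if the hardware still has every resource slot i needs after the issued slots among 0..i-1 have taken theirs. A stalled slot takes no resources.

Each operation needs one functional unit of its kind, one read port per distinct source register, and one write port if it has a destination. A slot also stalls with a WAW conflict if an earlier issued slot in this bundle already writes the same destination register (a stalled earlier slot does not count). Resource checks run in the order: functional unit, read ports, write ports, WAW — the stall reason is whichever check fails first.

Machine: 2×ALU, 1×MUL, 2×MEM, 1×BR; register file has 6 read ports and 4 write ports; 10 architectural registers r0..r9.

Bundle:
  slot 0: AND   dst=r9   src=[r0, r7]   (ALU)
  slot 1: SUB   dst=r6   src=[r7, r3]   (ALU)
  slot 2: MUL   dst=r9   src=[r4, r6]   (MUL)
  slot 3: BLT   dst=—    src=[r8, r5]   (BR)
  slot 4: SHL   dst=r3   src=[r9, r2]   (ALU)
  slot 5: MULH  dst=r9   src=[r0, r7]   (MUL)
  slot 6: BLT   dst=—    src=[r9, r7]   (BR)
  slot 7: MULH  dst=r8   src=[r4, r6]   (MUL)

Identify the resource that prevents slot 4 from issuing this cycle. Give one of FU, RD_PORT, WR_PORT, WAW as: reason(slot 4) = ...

(0) want 1×ALU +2rd +1wr — yes → AL1|MU1|ME2|BR1|rd4|wr3
(1) want 1×ALU +2rd +1wr — yes → AL0|MU1|ME2|BR1|rd2|wr2
(2) want 1×MUL +2rd +1wr — WAW → AL0|MU1|ME2|BR1|rd2|wr2
(3) want 1×BR +2rd +0wr — yes → AL0|MU1|ME2|BR0|rd0|wr2
(4) want 1×ALU +2rd +1wr — FU → AL0|MU1|ME2|BR0|rd0|wr2
(5) want 1×MUL +2rd +1wr — RD_PORT → AL0|MU1|ME2|BR0|rd0|wr2
(6) want 1×BR +2rd +0wr — FU → AL0|MU1|ME2|BR0|rd0|wr2
(7) want 1×MUL +2rd +1wr — RD_PORT → AL0|MU1|ME2|BR0|rd0|wr2

reason(slot 4) = FU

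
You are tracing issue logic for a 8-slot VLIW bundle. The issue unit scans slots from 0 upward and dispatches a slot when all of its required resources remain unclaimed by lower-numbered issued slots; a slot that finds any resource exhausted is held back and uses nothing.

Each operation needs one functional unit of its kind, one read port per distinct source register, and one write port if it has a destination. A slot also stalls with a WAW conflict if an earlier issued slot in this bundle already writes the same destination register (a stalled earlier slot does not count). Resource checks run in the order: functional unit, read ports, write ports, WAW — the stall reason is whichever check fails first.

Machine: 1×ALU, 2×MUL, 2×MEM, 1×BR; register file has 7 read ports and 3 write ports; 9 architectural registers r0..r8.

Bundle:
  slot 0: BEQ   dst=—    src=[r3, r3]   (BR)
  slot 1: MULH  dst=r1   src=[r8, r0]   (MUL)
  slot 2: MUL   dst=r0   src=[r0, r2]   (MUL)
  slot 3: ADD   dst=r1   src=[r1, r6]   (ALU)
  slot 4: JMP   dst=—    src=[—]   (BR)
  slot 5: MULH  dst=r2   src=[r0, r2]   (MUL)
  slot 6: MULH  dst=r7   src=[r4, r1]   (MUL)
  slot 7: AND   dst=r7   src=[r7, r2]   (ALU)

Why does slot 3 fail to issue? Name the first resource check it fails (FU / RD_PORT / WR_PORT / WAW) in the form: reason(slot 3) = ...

reason(slot 3) = WAW

(0) want 1×BR +1rd +0wr — yes → AL1|MU2|ME2|BR0|rd6|wr3
(1) want 1×MUL +2rd +1wr — yes → AL1|MU1|ME2|BR0|rd4|wr2
(2) want 1×MUL +2rd +1wr — yes → AL1|MU0|ME2|BR0|rd2|wr1
(3) want 1×ALU +2rd +1wr — WAW → AL1|MU0|ME2|BR0|rd2|wr1
(4) want 1×BR +0rd +0wr — FU → AL1|MU0|ME2|BR0|rd2|wr1
(5) want 1×MUL +2rd +1wr — FU → AL1|MU0|ME2|BR0|rd2|wr1
(6) want 1×MUL +2rd +1wr — FU → AL1|MU0|ME2|BR0|rd2|wr1
(7) want 1×ALU +2rd +1wr — yes → AL0|MU0|ME2|BR0|rd0|wr0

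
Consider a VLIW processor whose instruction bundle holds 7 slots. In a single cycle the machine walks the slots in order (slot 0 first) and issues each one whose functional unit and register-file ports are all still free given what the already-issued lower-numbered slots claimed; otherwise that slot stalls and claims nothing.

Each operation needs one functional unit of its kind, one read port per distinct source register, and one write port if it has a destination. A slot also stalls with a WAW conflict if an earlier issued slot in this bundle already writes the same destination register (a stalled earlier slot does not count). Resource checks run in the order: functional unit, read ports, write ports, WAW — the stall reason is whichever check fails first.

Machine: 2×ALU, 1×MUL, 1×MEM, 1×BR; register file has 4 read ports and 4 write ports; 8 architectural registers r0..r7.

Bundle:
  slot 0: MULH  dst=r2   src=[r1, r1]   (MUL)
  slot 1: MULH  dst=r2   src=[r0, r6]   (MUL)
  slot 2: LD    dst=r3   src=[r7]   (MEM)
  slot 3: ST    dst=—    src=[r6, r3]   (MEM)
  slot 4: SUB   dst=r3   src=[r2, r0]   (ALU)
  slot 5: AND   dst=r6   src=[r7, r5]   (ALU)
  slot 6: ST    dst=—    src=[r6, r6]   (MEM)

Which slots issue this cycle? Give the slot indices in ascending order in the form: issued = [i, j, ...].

issued = [0, 2, 5]

(0) want 1×MUL +1rd +1wr — yes → AL2|MU0|ME1|BR1|rd3|wr3
(1) want 1×MUL +2rd +1wr — FU → AL2|MU0|ME1|BR1|rd3|wr3
(2) want 1×MEM +1rd +1wr — yes → AL2|MU0|ME0|BR1|rd2|wr2
(3) want 1×MEM +2rd +0wr — FU → AL2|MU0|ME0|BR1|rd2|wr2
(4) want 1×ALU +2rd +1wr — WAW → AL2|MU0|ME0|BR1|rd2|wr2
(5) want 1×ALU +2rd +1wr — yes → AL1|MU0|ME0|BR1|rd0|wr1
(6) want 1×MEM +1rd +0wr — FU → AL1|MU0|ME0|BR1|rd0|wr1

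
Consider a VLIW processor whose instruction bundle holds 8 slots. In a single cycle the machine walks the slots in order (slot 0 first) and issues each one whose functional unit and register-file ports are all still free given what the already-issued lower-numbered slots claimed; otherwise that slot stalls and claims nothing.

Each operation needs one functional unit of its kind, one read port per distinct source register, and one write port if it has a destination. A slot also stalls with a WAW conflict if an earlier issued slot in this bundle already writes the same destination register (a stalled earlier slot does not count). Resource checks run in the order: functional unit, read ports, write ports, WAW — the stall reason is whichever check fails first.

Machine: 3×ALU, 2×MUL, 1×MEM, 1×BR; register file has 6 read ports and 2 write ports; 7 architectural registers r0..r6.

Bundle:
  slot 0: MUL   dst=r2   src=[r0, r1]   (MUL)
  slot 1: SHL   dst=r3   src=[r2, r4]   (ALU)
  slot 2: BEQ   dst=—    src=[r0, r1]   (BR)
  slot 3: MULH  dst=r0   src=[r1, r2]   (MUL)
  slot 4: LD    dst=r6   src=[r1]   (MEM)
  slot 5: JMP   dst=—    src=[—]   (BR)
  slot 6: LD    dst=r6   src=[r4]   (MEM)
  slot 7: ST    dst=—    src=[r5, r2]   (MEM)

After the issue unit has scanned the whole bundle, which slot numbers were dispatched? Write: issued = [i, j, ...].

  0. MUL→r2 ⇒ go  {3A/1Mu/1Ld/1B | 4r 1w}
  1. ALU→r3 ⇒ go  {2A/1Mu/1Ld/1B | 2r 0w}
  2. BR ⇒ go  {2A/1Mu/1Ld/0B | 0r 0w}
  3. MUL→r0 ⇒ no(RD_PORT)  {2A/1Mu/1Ld/0B | 0r 0w}
  4. MEM→r6 ⇒ no(RD_PORT)  {2A/1Mu/1Ld/0B | 0r 0w}
  5. BR ⇒ no(FU)  {2A/1Mu/1Ld/0B | 0r 0w}
  6. MEM→r6 ⇒ no(RD_PORT)  {2A/1Mu/1Ld/0B | 0r 0w}
  7. MEM ⇒ no(RD_PORT)  {2A/1Mu/1Ld/0B | 0r 0w}

issued = [0, 1, 2]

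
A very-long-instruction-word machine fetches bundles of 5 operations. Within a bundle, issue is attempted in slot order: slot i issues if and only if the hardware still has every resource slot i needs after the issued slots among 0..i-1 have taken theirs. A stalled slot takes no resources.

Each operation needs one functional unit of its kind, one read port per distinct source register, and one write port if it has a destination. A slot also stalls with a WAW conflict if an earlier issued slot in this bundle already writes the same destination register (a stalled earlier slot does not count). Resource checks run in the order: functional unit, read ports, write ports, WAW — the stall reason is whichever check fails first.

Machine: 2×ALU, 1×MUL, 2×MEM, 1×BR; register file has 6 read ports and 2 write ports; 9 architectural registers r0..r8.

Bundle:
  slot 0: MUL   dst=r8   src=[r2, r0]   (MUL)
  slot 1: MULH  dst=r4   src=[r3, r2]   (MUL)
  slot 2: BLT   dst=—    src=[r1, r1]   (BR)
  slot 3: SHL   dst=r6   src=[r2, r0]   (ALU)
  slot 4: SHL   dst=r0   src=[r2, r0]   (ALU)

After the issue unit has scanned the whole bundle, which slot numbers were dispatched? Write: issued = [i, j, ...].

#0 MUL src=r2,r0 dispatched  <A:2 Mu:0 Ld:2 B:1 rd:4 wr:1>
#1 MUL src=r3,r2 held:FU  <A:2 Mu:0 Ld:2 B:1 rd:4 wr:1>
#2 BR src=r1,r1 dispatched  <A:2 Mu:0 Ld:2 B:0 rd:3 wr:1>
#3 ALU src=r2,r0 dispatched  <A:1 Mu:0 Ld:2 B:0 rd:1 wr:0>
#4 ALU src=r2,r0 held:RD_PORT  <A:1 Mu:0 Ld:2 B:0 rd:1 wr:0>

issued = [0, 2, 3]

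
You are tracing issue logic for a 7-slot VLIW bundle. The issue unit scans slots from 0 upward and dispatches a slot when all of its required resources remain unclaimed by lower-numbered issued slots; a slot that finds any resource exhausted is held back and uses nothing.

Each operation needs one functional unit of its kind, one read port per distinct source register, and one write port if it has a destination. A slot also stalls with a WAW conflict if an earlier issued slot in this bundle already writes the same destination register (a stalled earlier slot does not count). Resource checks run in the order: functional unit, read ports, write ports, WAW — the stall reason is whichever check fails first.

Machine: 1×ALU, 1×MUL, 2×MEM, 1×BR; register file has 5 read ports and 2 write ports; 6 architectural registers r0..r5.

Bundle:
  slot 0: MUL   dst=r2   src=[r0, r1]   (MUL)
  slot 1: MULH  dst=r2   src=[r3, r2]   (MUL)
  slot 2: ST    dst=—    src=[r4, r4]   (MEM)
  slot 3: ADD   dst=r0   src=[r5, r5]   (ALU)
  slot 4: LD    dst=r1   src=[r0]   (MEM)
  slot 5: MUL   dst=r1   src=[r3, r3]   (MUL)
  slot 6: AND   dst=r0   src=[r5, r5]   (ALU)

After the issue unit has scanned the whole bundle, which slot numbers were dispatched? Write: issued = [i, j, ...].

issued = [0, 2, 3]

slot 0 (MUL): ISSUE — free A1,Mu0,Ld2,B1 rp3 wp1
slot 1 (MUL): stall FU — free A1,Mu0,Ld2,B1 rp3 wp1
slot 2 (MEM): ISSUE — free A1,Mu0,Ld1,B1 rp2 wp1
slot 3 (ALU): ISSUE — free A0,Mu0,Ld1,B1 rp1 wp0
slot 4 (MEM): stall WR_PORT — free A0,Mu0,Ld1,B1 rp1 wp0
slot 5 (MUL): stall FU — free A0,Mu0,Ld1,B1 rp1 wp0
slot 6 (ALU): stall FU — free A0,Mu0,Ld1,B1 rp1 wp0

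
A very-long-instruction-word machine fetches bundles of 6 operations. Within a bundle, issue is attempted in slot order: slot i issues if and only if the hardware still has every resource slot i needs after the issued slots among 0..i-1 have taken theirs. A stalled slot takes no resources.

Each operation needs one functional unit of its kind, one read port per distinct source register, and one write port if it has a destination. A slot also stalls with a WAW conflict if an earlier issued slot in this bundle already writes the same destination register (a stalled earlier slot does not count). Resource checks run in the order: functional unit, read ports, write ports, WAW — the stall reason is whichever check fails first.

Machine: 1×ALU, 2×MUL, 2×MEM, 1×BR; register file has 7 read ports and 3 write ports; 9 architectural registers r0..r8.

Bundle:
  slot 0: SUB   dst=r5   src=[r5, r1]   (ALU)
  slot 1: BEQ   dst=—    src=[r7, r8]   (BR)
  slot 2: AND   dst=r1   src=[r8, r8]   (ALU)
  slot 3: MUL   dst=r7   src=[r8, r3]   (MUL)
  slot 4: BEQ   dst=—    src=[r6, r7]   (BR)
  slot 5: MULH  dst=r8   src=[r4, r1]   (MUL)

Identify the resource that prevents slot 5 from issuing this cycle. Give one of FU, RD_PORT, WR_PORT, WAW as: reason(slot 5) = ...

[0] ALU needs rd=2 wr=1: ok; after: ALU=0 MUL=2 MEM=2 BR=1, R=5, W=2
[1] BR needs rd=2 wr=0: ok; after: ALU=0 MUL=2 MEM=2 BR=0, R=3, W=2
[2] ALU needs rd=1 wr=1: FU; after: ALU=0 MUL=2 MEM=2 BR=0, R=3, W=2
[3] MUL needs rd=2 wr=1: ok; after: ALU=0 MUL=1 MEM=2 BR=0, R=1, W=1
[4] BR needs rd=2 wr=0: FU; after: ALU=0 MUL=1 MEM=2 BR=0, R=1, W=1
[5] MUL needs rd=2 wr=1: RD_PORT; after: ALU=0 MUL=1 MEM=2 BR=0, R=1, W=1

reason(slot 5) = RD_PORT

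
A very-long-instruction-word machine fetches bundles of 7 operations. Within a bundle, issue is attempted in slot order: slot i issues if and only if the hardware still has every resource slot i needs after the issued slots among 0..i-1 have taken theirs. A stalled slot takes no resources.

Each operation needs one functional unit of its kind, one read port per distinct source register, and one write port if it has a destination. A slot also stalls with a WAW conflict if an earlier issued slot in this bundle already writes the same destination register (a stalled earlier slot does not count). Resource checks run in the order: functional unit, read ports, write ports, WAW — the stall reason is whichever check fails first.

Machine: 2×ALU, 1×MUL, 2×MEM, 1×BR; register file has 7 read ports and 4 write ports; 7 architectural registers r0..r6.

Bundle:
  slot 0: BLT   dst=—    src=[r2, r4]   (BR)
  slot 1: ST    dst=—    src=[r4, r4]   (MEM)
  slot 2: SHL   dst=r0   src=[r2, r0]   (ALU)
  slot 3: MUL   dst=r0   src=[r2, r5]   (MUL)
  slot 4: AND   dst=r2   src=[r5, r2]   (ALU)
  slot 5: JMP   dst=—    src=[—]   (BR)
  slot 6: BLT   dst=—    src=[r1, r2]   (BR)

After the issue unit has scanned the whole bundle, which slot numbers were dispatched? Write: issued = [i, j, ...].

[0] BR needs rd=2 wr=0: ok; after: ALU=2 MUL=1 MEM=2 BR=0, R=5, W=4
[1] MEM needs rd=1 wr=0: ok; after: ALU=2 MUL=1 MEM=1 BR=0, R=4, W=4
[2] ALU needs rd=2 wr=1: ok; after: ALU=1 MUL=1 MEM=1 BR=0, R=2, W=3
[3] MUL needs rd=2 wr=1: WAW; after: ALU=1 MUL=1 MEM=1 BR=0, R=2, W=3
[4] ALU needs rd=2 wr=1: ok; after: ALU=0 MUL=1 MEM=1 BR=0, R=0, W=2
[5] BR needs rd=0 wr=0: FU; after: ALU=0 MUL=1 MEM=1 BR=0, R=0, W=2
[6] BR needs rd=2 wr=0: FU; after: ALU=0 MUL=1 MEM=1 BR=0, R=0, W=2

issued = [0, 1, 2, 4]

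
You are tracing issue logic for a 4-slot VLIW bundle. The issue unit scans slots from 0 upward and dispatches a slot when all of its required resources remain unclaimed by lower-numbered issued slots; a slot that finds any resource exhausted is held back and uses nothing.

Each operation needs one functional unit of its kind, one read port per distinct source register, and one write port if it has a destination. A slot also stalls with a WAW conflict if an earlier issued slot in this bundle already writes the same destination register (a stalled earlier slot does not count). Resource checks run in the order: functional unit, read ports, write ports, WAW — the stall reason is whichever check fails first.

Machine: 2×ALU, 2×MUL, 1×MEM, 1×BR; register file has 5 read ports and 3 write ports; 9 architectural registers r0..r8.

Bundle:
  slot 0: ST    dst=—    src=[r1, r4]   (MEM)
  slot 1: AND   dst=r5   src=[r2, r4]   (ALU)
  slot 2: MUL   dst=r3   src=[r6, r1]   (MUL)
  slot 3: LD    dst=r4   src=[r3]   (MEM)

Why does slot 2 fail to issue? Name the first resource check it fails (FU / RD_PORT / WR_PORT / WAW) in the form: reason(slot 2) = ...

  0. MEM ⇒ go  {2A/2Mu/0Ld/1B | 3r 3w}
  1. ALU→r5 ⇒ go  {1A/2Mu/0Ld/1B | 1r 2w}
  2. MUL→r3 ⇒ no(RD_PORT)  {1A/2Mu/0Ld/1B | 1r 2w}
  3. MEM→r4 ⇒ no(FU)  {1A/2Mu/0Ld/1B | 1r 2w}

reason(slot 2) = RD_PORT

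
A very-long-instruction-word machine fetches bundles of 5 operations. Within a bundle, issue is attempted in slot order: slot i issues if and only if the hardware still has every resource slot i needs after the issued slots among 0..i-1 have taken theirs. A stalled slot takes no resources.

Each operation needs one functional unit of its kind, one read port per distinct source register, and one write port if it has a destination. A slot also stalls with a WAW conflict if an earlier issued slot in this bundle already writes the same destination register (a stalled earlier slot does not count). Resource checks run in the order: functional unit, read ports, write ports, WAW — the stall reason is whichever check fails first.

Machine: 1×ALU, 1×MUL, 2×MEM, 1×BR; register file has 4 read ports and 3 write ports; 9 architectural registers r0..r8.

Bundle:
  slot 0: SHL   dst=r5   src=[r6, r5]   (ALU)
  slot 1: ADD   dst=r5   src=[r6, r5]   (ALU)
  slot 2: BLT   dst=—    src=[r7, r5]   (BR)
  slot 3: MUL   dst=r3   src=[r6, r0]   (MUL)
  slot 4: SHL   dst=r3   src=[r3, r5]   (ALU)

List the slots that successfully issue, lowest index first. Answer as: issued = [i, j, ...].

issued = [0, 2]

#0 ALU src=r6,r5 dispatched  <A:0 Mu:1 Ld:2 B:1 rd:2 wr:2>
#1 ALU src=r6,r5 held:FU  <A:0 Mu:1 Ld:2 B:1 rd:2 wr:2>
#2 BR src=r7,r5 dispatched  <A:0 Mu:1 Ld:2 B:0 rd:0 wr:2>
#3 MUL src=r6,r0 held:RD_PORT  <A:0 Mu:1 Ld:2 B:0 rd:0 wr:2>
#4 ALU src=r3,r5 held:FU  <A:0 Mu:1 Ld:2 B:0 rd:0 wr:2>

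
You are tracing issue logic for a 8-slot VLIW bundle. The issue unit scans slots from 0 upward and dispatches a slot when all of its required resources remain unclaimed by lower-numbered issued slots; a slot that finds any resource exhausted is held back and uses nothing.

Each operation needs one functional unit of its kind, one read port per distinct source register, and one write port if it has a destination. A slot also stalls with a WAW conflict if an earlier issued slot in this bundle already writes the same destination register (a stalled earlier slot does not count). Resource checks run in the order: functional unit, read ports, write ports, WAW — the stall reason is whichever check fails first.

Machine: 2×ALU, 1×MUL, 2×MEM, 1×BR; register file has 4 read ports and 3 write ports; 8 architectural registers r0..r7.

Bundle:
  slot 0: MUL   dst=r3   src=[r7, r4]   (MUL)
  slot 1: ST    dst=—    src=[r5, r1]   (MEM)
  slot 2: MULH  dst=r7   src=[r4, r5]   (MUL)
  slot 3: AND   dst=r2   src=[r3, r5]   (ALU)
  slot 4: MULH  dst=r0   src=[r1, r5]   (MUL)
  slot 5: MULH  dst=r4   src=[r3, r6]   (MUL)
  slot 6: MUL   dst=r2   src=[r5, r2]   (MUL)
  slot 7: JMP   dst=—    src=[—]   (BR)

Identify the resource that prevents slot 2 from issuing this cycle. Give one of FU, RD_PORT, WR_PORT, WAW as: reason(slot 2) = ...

(0) want 1×MUL +2rd +1wr — yes → AL2|MU0|ME2|BR1|rd2|wr2
(1) want 1×MEM +2rd +0wr — yes → AL2|MU0|ME1|BR1|rd0|wr2
(2) want 1×MUL +2rd +1wr — FU → AL2|MU0|ME1|BR1|rd0|wr2
(3) want 1×ALU +2rd +1wr — RD_PORT → AL2|MU0|ME1|BR1|rd0|wr2
(4) want 1×MUL +2rd +1wr — FU → AL2|MU0|ME1|BR1|rd0|wr2
(5) want 1×MUL +2rd +1wr — FU → AL2|MU0|ME1|BR1|rd0|wr2
(6) want 1×MUL +2rd +1wr — FU → AL2|MU0|ME1|BR1|rd0|wr2
(7) want 1×BR +0rd +0wr — yes → AL2|MU0|ME1|BR0|rd0|wr2

reason(slot 2) = FU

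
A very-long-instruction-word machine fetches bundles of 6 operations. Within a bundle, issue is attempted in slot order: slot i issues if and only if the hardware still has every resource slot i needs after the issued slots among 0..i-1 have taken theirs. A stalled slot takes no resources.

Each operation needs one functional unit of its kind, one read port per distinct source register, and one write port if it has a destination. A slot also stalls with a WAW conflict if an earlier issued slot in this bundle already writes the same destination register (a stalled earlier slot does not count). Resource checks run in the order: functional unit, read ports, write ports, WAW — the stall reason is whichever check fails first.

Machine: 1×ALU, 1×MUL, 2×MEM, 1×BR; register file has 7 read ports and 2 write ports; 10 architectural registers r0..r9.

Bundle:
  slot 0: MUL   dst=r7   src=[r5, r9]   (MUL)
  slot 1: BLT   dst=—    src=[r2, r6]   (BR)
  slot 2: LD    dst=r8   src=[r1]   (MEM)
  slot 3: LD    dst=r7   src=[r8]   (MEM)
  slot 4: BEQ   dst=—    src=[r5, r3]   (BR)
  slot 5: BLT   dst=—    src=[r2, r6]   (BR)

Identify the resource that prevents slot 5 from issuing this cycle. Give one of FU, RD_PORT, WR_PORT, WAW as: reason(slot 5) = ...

reason(slot 5) = FU

[0] MUL needs rd=2 wr=1: ok; after: ALU=1 MUL=0 MEM=2 BR=1, R=5, W=1
[1] BR needs rd=2 wr=0: ok; after: ALU=1 MUL=0 MEM=2 BR=0, R=3, W=1
[2] MEM needs rd=1 wr=1: ok; after: ALU=1 MUL=0 MEM=1 BR=0, R=2, W=0
[3] MEM needs rd=1 wr=1: WR_PORT; after: ALU=1 MUL=0 MEM=1 BR=0, R=2, W=0
[4] BR needs rd=2 wr=0: FU; after: ALU=1 MUL=0 MEM=1 BR=0, R=2, W=0
[5] BR needs rd=2 wr=0: FU; after: ALU=1 MUL=0 MEM=1 BR=0, R=2, W=0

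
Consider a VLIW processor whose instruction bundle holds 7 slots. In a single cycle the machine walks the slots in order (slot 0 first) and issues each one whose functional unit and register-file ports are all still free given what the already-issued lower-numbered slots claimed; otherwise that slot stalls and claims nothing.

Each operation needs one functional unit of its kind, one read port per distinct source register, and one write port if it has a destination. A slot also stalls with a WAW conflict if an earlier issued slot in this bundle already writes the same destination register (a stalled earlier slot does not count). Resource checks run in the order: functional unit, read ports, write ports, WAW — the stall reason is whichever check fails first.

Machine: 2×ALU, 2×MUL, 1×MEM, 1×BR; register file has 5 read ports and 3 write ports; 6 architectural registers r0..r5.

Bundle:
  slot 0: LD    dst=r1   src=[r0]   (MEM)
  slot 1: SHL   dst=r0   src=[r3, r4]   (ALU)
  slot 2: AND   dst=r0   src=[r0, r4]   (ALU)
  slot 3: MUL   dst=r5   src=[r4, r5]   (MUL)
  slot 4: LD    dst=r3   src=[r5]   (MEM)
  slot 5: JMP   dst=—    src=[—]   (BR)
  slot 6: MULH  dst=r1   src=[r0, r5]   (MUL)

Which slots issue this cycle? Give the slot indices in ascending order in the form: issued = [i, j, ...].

issued = [0, 1, 3, 5]

[0] MEM needs rd=1 wr=1: ok; after: ALU=2 MUL=2 MEM=0 BR=1, R=4, W=2
[1] ALU needs rd=2 wr=1: ok; after: ALU=1 MUL=2 MEM=0 BR=1, R=2, W=1
[2] ALU needs rd=2 wr=1: WAW; after: ALU=1 MUL=2 MEM=0 BR=1, R=2, W=1
[3] MUL needs rd=2 wr=1: ok; after: ALU=1 MUL=1 MEM=0 BR=1, R=0, W=0
[4] MEM needs rd=1 wr=1: FU; after: ALU=1 MUL=1 MEM=0 BR=1, R=0, W=0
[5] BR needs rd=0 wr=0: ok; after: ALU=1 MUL=1 MEM=0 BR=0, R=0, W=0
[6] MUL needs rd=2 wr=1: RD_PORT; after: ALU=1 MUL=1 MEM=0 BR=0, R=0, W=0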